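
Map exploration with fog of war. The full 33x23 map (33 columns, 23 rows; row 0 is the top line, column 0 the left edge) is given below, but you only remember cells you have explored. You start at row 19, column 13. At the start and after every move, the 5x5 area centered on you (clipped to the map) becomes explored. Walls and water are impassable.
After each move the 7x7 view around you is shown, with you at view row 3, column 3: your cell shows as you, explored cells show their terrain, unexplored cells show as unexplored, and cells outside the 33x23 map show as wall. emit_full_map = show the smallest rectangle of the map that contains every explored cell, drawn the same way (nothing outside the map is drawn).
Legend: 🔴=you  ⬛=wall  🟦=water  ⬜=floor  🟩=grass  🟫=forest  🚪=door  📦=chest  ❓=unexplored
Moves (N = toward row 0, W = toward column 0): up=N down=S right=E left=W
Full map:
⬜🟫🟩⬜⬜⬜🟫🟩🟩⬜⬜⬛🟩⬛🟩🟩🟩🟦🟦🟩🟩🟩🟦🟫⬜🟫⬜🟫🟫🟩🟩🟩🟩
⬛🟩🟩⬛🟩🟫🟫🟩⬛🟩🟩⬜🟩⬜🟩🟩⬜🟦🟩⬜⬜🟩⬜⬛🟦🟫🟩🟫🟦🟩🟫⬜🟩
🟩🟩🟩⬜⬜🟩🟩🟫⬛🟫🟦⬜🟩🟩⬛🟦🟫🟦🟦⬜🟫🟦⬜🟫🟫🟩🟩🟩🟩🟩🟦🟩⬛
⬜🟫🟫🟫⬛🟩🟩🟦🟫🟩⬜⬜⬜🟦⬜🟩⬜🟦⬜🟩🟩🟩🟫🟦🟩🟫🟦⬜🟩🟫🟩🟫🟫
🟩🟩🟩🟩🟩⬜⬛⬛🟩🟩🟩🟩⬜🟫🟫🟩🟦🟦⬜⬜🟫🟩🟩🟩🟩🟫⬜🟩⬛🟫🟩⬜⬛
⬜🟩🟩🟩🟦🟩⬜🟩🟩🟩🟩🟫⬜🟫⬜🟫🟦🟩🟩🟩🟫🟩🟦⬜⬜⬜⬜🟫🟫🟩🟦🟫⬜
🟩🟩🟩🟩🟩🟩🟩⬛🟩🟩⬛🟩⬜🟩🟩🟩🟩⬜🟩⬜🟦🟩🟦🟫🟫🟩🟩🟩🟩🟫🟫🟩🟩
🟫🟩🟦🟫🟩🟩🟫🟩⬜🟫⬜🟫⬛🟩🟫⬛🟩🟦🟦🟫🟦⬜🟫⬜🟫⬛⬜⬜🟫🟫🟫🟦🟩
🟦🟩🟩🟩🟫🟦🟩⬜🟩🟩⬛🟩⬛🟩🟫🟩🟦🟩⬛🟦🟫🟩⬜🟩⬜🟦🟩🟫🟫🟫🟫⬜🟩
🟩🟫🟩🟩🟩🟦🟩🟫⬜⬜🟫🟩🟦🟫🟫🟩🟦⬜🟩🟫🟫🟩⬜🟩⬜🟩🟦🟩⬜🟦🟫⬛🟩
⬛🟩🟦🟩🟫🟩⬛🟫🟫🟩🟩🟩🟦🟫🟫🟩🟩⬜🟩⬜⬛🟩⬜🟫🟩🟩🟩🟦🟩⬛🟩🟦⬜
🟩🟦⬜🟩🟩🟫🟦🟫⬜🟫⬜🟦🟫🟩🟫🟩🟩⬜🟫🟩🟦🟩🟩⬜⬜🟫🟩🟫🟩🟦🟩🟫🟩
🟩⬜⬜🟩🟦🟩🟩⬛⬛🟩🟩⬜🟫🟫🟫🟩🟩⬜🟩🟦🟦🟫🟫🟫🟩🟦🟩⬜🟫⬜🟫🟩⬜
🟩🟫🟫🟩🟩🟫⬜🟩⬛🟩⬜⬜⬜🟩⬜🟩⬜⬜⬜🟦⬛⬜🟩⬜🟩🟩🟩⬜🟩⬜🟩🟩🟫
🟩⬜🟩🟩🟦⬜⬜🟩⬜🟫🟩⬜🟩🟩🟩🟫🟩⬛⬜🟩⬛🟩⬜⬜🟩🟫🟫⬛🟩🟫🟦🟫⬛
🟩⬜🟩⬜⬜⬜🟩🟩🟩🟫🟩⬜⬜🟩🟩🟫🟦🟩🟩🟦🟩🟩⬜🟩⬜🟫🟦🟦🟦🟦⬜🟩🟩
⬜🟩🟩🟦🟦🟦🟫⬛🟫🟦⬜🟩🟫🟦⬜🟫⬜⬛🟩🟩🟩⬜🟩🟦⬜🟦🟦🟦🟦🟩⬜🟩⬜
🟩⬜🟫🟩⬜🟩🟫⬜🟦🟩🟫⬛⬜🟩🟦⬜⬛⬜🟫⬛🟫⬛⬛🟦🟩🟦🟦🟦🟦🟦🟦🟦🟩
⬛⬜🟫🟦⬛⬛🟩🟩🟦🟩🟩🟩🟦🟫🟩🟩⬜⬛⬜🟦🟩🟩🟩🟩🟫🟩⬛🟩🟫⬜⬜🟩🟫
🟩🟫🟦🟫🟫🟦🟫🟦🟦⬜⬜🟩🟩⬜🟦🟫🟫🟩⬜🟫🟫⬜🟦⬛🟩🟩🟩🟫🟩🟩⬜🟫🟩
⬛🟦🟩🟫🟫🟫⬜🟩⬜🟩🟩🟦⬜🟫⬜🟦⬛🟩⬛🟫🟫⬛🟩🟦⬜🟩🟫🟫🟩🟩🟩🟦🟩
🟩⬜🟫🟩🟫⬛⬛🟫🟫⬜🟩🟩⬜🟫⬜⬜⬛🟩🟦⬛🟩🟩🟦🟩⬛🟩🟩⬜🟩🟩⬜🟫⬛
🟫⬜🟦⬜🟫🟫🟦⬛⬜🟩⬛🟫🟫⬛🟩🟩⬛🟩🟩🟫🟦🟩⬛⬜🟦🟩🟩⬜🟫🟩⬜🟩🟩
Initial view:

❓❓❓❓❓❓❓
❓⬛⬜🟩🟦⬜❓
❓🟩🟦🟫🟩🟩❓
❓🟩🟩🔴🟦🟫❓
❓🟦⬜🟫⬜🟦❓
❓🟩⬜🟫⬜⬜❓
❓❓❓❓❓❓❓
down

❓⬛⬜🟩🟦⬜❓
❓🟩🟦🟫🟩🟩❓
❓🟩🟩⬜🟦🟫❓
❓🟦⬜🔴⬜🟦❓
❓🟩⬜🟫⬜⬜❓
❓🟫🟫⬛🟩🟩❓
⬛⬛⬛⬛⬛⬛⬛

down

❓🟩🟦🟫🟩🟩❓
❓🟩🟩⬜🟦🟫❓
❓🟦⬜🟫⬜🟦❓
❓🟩⬜🔴⬜⬜❓
❓🟫🟫⬛🟩🟩❓
⬛⬛⬛⬛⬛⬛⬛
⬛⬛⬛⬛⬛⬛⬛

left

❓❓🟩🟦🟫🟩🟩
❓⬜🟩🟩⬜🟦🟫
❓🟩🟦⬜🟫⬜🟦
❓🟩🟩🔴🟫⬜⬜
❓⬛🟫🟫⬛🟩🟩
⬛⬛⬛⬛⬛⬛⬛
⬛⬛⬛⬛⬛⬛⬛

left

❓❓❓🟩🟦🟫🟩
❓⬜⬜🟩🟩⬜🟦
❓🟩🟩🟦⬜🟫⬜
❓⬜🟩🔴⬜🟫⬜
❓🟩⬛🟫🟫⬛🟩
⬛⬛⬛⬛⬛⬛⬛
⬛⬛⬛⬛⬛⬛⬛

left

❓❓❓❓🟩🟦🟫
❓🟦⬜⬜🟩🟩⬜
❓⬜🟩🟩🟦⬜🟫
❓🟫⬜🔴🟩⬜🟫
❓⬜🟩⬛🟫🟫⬛
⬛⬛⬛⬛⬛⬛⬛
⬛⬛⬛⬛⬛⬛⬛

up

❓❓❓❓⬛⬜🟩
❓🟦🟩🟩🟩🟦🟫
❓🟦⬜⬜🟩🟩⬜
❓⬜🟩🔴🟦⬜🟫
❓🟫⬜🟩🟩⬜🟫
❓⬜🟩⬛🟫🟫⬛
⬛⬛⬛⬛⬛⬛⬛

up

❓❓❓❓❓❓❓
❓🟦🟩🟫⬛⬜🟩
❓🟦🟩🟩🟩🟦🟫
❓🟦⬜🔴🟩🟩⬜
❓⬜🟩🟩🟦⬜🟫
❓🟫⬜🟩🟩⬜🟫
❓⬜🟩⬛🟫🟫⬛

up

❓❓❓❓❓❓❓
❓🟫🟦⬜🟩🟫❓
❓🟦🟩🟫⬛⬜🟩
❓🟦🟩🔴🟩🟦🟫
❓🟦⬜⬜🟩🟩⬜
❓⬜🟩🟩🟦⬜🟫
❓🟫⬜🟩🟩⬜🟫

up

❓❓❓❓❓❓❓
❓🟩🟫🟩⬜⬜❓
❓🟫🟦⬜🟩🟫❓
❓🟦🟩🔴⬛⬜🟩
❓🟦🟩🟩🟩🟦🟫
❓🟦⬜⬜🟩🟩⬜
❓⬜🟩🟩🟦⬜🟫

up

❓❓❓❓❓❓❓
❓⬜🟫🟩⬜🟩❓
❓🟩🟫🟩⬜⬜❓
❓🟫🟦🔴🟩🟫❓
❓🟦🟩🟫⬛⬜🟩
❓🟦🟩🟩🟩🟦🟫
❓🟦⬜⬜🟩🟩⬜

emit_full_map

⬜🟫🟩⬜🟩❓❓❓
🟩🟫🟩⬜⬜❓❓❓
🟫🟦🔴🟩🟫❓❓❓
🟦🟩🟫⬛⬜🟩🟦⬜
🟦🟩🟩🟩🟦🟫🟩🟩
🟦⬜⬜🟩🟩⬜🟦🟫
⬜🟩🟩🟦⬜🟫⬜🟦
🟫⬜🟩🟩⬜🟫⬜⬜
⬜🟩⬛🟫🟫⬛🟩🟩

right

❓❓❓❓❓❓❓
⬜🟫🟩⬜🟩🟩❓
🟩🟫🟩⬜⬜🟩❓
🟫🟦⬜🔴🟫🟦❓
🟦🟩🟫⬛⬜🟩🟦
🟦🟩🟩🟩🟦🟫🟩
🟦⬜⬜🟩🟩⬜🟦

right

❓❓❓❓❓❓❓
🟫🟩⬜🟩🟩🟩❓
🟫🟩⬜⬜🟩🟩❓
🟦⬜🟩🔴🟦⬜❓
🟩🟫⬛⬜🟩🟦⬜
🟩🟩🟩🟦🟫🟩🟩
⬜⬜🟩🟩⬜🟦🟫

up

❓❓❓❓❓❓❓
❓⬜⬜⬜🟩⬜❓
🟫🟩⬜🟩🟩🟩❓
🟫🟩⬜🔴🟩🟩❓
🟦⬜🟩🟫🟦⬜❓
🟩🟫⬛⬜🟩🟦⬜
🟩🟩🟩🟦🟫🟩🟩

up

❓❓❓❓❓❓❓
❓🟩⬜🟫🟫🟫❓
❓⬜⬜⬜🟩⬜❓
🟫🟩⬜🔴🟩🟩❓
🟫🟩⬜⬜🟩🟩❓
🟦⬜🟩🟫🟦⬜❓
🟩🟫⬛⬜🟩🟦⬜

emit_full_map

❓❓🟩⬜🟫🟫🟫❓
❓❓⬜⬜⬜🟩⬜❓
⬜🟫🟩⬜🔴🟩🟩❓
🟩🟫🟩⬜⬜🟩🟩❓
🟫🟦⬜🟩🟫🟦⬜❓
🟦🟩🟫⬛⬜🟩🟦⬜
🟦🟩🟩🟩🟦🟫🟩🟩
🟦⬜⬜🟩🟩⬜🟦🟫
⬜🟩🟩🟦⬜🟫⬜🟦
🟫⬜🟩🟩⬜🟫⬜⬜
⬜🟩⬛🟫🟫⬛🟩🟩

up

❓❓❓❓❓❓❓
❓⬜🟦🟫🟩🟫❓
❓🟩⬜🟫🟫🟫❓
❓⬜⬜🔴🟩⬜❓
🟫🟩⬜🟩🟩🟩❓
🟫🟩⬜⬜🟩🟩❓
🟦⬜🟩🟫🟦⬜❓

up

❓❓❓❓❓❓❓
❓🟩🟩🟦🟫🟫❓
❓⬜🟦🟫🟩🟫❓
❓🟩⬜🔴🟫🟫❓
❓⬜⬜⬜🟩⬜❓
🟫🟩⬜🟩🟩🟩❓
🟫🟩⬜⬜🟩🟩❓

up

❓❓❓❓❓❓❓
❓🟫🟩🟦🟫🟫❓
❓🟩🟩🟦🟫🟫❓
❓⬜🟦🔴🟩🟫❓
❓🟩⬜🟫🟫🟫❓
❓⬜⬜⬜🟩⬜❓
🟫🟩⬜🟩🟩🟩❓

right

❓❓❓❓❓❓❓
🟫🟩🟦🟫🟫🟩❓
🟩🟩🟦🟫🟫🟩❓
⬜🟦🟫🔴🟫🟩❓
🟩⬜🟫🟫🟫🟩❓
⬜⬜⬜🟩⬜🟩❓
🟩⬜🟩🟩🟩❓❓

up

❓❓❓❓❓❓❓
❓🟩⬛🟩🟫🟩❓
🟫🟩🟦🟫🟫🟩❓
🟩🟩🟦🔴🟫🟩❓
⬜🟦🟫🟩🟫🟩❓
🟩⬜🟫🟫🟫🟩❓
⬜⬜⬜🟩⬜🟩❓

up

❓❓❓❓❓❓❓
❓🟫⬛🟩🟫⬛❓
❓🟩⬛🟩🟫🟩❓
🟫🟩🟦🔴🟫🟩❓
🟩🟩🟦🟫🟫🟩❓
⬜🟦🟫🟩🟫🟩❓
🟩⬜🟫🟫🟫🟩❓

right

❓❓❓❓❓❓❓
🟫⬛🟩🟫⬛🟩❓
🟩⬛🟩🟫🟩🟦❓
🟩🟦🟫🔴🟩🟦❓
🟩🟦🟫🟫🟩🟩❓
🟦🟫🟩🟫🟩🟩❓
⬜🟫🟫🟫🟩❓❓

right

❓❓❓❓❓❓❓
⬛🟩🟫⬛🟩🟦❓
⬛🟩🟫🟩🟦🟩❓
🟦🟫🟫🔴🟦⬜❓
🟦🟫🟫🟩🟩⬜❓
🟫🟩🟫🟩🟩⬜❓
🟫🟫🟫🟩❓❓❓

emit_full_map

❓❓❓🟫⬛🟩🟫⬛🟩🟦
❓❓❓🟩⬛🟩🟫🟩🟦🟩
❓❓🟫🟩🟦🟫🟫🔴🟦⬜
❓❓🟩🟩🟦🟫🟫🟩🟩⬜
❓❓⬜🟦🟫🟩🟫🟩🟩⬜
❓❓🟩⬜🟫🟫🟫🟩❓❓
❓❓⬜⬜⬜🟩⬜🟩❓❓
⬜🟫🟩⬜🟩🟩🟩❓❓❓
🟩🟫🟩⬜⬜🟩🟩❓❓❓
🟫🟦⬜🟩🟫🟦⬜❓❓❓
🟦🟩🟫⬛⬜🟩🟦⬜❓❓
🟦🟩🟩🟩🟦🟫🟩🟩❓❓
🟦⬜⬜🟩🟩⬜🟦🟫❓❓
⬜🟩🟩🟦⬜🟫⬜🟦❓❓
🟫⬜🟩🟩⬜🟫⬜⬜❓❓
⬜🟩⬛🟫🟫⬛🟩🟩❓❓

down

⬛🟩🟫⬛🟩🟦❓
⬛🟩🟫🟩🟦🟩❓
🟦🟫🟫🟩🟦⬜❓
🟦🟫🟫🔴🟩⬜❓
🟫🟩🟫🟩🟩⬜❓
🟫🟫🟫🟩🟩⬜❓
⬜🟩⬜🟩❓❓❓

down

⬛🟩🟫🟩🟦🟩❓
🟦🟫🟫🟩🟦⬜❓
🟦🟫🟫🟩🟩⬜❓
🟫🟩🟫🔴🟩⬜❓
🟫🟫🟫🟩🟩⬜❓
⬜🟩⬜🟩⬜⬜❓
🟩🟩🟩❓❓❓❓

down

🟦🟫🟫🟩🟦⬜❓
🟦🟫🟫🟩🟩⬜❓
🟫🟩🟫🟩🟩⬜❓
🟫🟫🟫🔴🟩⬜❓
⬜🟩⬜🟩⬜⬜❓
🟩🟩🟩🟫🟩⬛❓
⬜🟩🟩❓❓❓❓

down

🟦🟫🟫🟩🟩⬜❓
🟫🟩🟫🟩🟩⬜❓
🟫🟫🟫🟩🟩⬜❓
⬜🟩⬜🔴⬜⬜❓
🟩🟩🟩🟫🟩⬛❓
⬜🟩🟩🟫🟦🟩❓
🟫🟦⬜❓❓❓❓

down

🟫🟩🟫🟩🟩⬜❓
🟫🟫🟫🟩🟩⬜❓
⬜🟩⬜🟩⬜⬜❓
🟩🟩🟩🔴🟩⬛❓
⬜🟩🟩🟫🟦🟩❓
🟫🟦⬜🟫⬜⬛❓
⬜🟩🟦⬜❓❓❓

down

🟫🟫🟫🟩🟩⬜❓
⬜🟩⬜🟩⬜⬜❓
🟩🟩🟩🟫🟩⬛❓
⬜🟩🟩🔴🟦🟩❓
🟫🟦⬜🟫⬜⬛❓
⬜🟩🟦⬜⬛⬜❓
🟦🟫🟩🟩❓❓❓

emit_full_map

❓❓❓🟫⬛🟩🟫⬛🟩🟦
❓❓❓🟩⬛🟩🟫🟩🟦🟩
❓❓🟫🟩🟦🟫🟫🟩🟦⬜
❓❓🟩🟩🟦🟫🟫🟩🟩⬜
❓❓⬜🟦🟫🟩🟫🟩🟩⬜
❓❓🟩⬜🟫🟫🟫🟩🟩⬜
❓❓⬜⬜⬜🟩⬜🟩⬜⬜
⬜🟫🟩⬜🟩🟩🟩🟫🟩⬛
🟩🟫🟩⬜⬜🟩🟩🔴🟦🟩
🟫🟦⬜🟩🟫🟦⬜🟫⬜⬛
🟦🟩🟫⬛⬜🟩🟦⬜⬛⬜
🟦🟩🟩🟩🟦🟫🟩🟩❓❓
🟦⬜⬜🟩🟩⬜🟦🟫❓❓
⬜🟩🟩🟦⬜🟫⬜🟦❓❓
🟫⬜🟩🟩⬜🟫⬜⬜❓❓
⬜🟩⬛🟫🟫⬛🟩🟩❓❓


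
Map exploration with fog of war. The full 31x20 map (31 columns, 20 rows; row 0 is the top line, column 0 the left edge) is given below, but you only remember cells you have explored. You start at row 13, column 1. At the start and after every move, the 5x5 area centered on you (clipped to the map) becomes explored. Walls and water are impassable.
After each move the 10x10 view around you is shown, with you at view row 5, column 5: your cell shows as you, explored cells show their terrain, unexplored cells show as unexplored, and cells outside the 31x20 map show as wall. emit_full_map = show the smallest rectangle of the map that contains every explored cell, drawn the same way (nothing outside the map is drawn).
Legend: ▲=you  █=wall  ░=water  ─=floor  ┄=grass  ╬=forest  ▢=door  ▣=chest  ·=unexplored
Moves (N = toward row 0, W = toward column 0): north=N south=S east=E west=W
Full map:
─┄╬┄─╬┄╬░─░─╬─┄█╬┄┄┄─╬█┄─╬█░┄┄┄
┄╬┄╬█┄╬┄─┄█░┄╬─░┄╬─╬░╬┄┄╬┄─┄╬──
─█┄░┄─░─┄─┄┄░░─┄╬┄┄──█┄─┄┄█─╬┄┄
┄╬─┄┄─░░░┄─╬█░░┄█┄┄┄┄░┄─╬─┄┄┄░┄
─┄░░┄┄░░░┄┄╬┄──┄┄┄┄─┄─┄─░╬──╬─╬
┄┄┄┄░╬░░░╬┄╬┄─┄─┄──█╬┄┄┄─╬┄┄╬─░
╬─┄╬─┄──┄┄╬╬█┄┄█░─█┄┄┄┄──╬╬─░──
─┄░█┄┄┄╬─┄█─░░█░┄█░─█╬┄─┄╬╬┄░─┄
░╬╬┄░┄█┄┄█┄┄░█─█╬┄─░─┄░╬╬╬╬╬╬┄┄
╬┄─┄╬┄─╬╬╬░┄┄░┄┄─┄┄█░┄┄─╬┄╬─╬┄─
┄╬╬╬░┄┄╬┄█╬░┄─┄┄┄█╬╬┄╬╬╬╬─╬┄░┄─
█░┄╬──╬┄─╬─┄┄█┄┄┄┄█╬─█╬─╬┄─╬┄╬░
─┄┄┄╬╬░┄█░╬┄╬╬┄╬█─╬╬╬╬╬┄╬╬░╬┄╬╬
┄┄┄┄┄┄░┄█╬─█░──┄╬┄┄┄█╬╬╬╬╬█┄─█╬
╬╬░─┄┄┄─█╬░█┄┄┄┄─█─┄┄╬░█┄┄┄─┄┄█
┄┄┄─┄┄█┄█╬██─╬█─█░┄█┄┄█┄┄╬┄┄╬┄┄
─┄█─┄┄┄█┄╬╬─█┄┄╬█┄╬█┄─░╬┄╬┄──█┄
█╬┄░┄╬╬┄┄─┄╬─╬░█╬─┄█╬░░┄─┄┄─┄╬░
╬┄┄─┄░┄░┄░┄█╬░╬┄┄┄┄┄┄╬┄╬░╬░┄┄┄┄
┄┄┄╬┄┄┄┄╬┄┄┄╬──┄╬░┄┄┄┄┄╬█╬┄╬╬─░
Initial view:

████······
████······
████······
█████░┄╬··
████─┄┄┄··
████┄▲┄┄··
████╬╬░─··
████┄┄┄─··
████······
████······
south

████······
████······
█████░┄╬··
████─┄┄┄··
████┄┄┄┄··
████╬▲░─··
████┄┄┄─··
████─┄█─··
████······
████······

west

█████·····
█████·····
██████░┄╬·
█████─┄┄┄·
█████┄┄┄┄·
█████▲╬░─·
█████┄┄┄─·
█████─┄█─·
█████·····
█████·····

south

█████·····
██████░┄╬·
█████─┄┄┄·
█████┄┄┄┄·
█████╬╬░─·
█████▲┄┄─·
█████─┄█─·
██████╬┄··
█████·····
█████·····

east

████······
█████░┄╬··
████─┄┄┄··
████┄┄┄┄··
████╬╬░─··
████┄▲┄─··
████─┄█─··
█████╬┄░··
████······
████······

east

███·······
████░┄╬···
███─┄┄┄···
███┄┄┄┄┄··
███╬╬░─┄··
███┄┄▲─┄··
███─┄█─┄··
████╬┄░┄··
███·······
███·······

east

██········
███░┄╬····
██─┄┄┄····
██┄┄┄┄┄┄··
██╬╬░─┄┄··
██┄┄┄▲┄┄··
██─┄█─┄┄··
███╬┄░┄╬··
██········
██········

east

█·········
██░┄╬·····
█─┄┄┄·····
█┄┄┄┄┄┄░··
█╬╬░─┄┄┄··
█┄┄┄─▲┄█··
█─┄█─┄┄┄··
██╬┄░┄╬╬··
█·········
█·········

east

··········
█░┄╬······
─┄┄┄······
┄┄┄┄┄┄░┄··
╬╬░─┄┄┄─··
┄┄┄─┄▲█┄··
─┄█─┄┄┄█··
█╬┄░┄╬╬┄··
··········
··········

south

█░┄╬······
─┄┄┄······
┄┄┄┄┄┄░┄··
╬╬░─┄┄┄─··
┄┄┄─┄┄█┄··
─┄█─┄▲┄█··
█╬┄░┄╬╬┄··
···─┄░┄░··
··········
██████████

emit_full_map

█░┄╬····
─┄┄┄····
┄┄┄┄┄┄░┄
╬╬░─┄┄┄─
┄┄┄─┄┄█┄
─┄█─┄▲┄█
█╬┄░┄╬╬┄
···─┄░┄░

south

─┄┄┄······
┄┄┄┄┄┄░┄··
╬╬░─┄┄┄─··
┄┄┄─┄┄█┄··
─┄█─┄┄┄█··
█╬┄░┄▲╬┄··
···─┄░┄░··
···╬┄┄┄┄··
██████████
██████████

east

┄┄┄·······
┄┄┄┄┄░┄···
╬░─┄┄┄─···
┄┄─┄┄█┄█··
┄█─┄┄┄█┄··
╬┄░┄╬▲┄┄··
··─┄░┄░┄··
··╬┄┄┄┄╬··
██████████
██████████

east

┄┄········
┄┄┄┄░┄····
░─┄┄┄─····
┄─┄┄█┄█╬··
█─┄┄┄█┄╬··
┄░┄╬╬▲┄─··
·─┄░┄░┄░··
·╬┄┄┄┄╬┄··
██████████
██████████

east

┄·········
┄┄┄░┄·····
─┄┄┄─·····
─┄┄█┄█╬█··
─┄┄┄█┄╬╬··
░┄╬╬┄▲─┄··
─┄░┄░┄░┄··
╬┄┄┄┄╬┄┄··
██████████
██████████

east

··········
┄┄░┄······
┄┄┄─······
┄┄█┄█╬██··
┄┄┄█┄╬╬─··
┄╬╬┄┄▲┄╬··
┄░┄░┄░┄█··
┄┄┄┄╬┄┄┄··
██████████
██████████

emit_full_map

█░┄╬········
─┄┄┄········
┄┄┄┄┄┄░┄····
╬╬░─┄┄┄─····
┄┄┄─┄┄█┄█╬██
─┄█─┄┄┄█┄╬╬─
█╬┄░┄╬╬┄┄▲┄╬
···─┄░┄░┄░┄█
···╬┄┄┄┄╬┄┄┄

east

··········
┄░┄·······
┄┄─·······
┄█┄█╬██─··
┄┄█┄╬╬─█··
╬╬┄┄─▲╬─··
░┄░┄░┄█╬··
┄┄┄╬┄┄┄╬··
██████████
██████████

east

··········
░┄········
┄─········
█┄█╬██─╬··
┄█┄╬╬─█┄··
╬┄┄─┄▲─╬··
┄░┄░┄█╬░··
┄┄╬┄┄┄╬─··
██████████
██████████

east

··········
┄·········
─·········
┄█╬██─╬█··
█┄╬╬─█┄┄··
┄┄─┄╬▲╬░··
░┄░┄█╬░╬··
┄╬┄┄┄╬──··
██████████
██████████

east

··········
··········
··········
█╬██─╬█─··
┄╬╬─█┄┄╬··
┄─┄╬─▲░█··
┄░┄█╬░╬┄··
╬┄┄┄╬──┄··
██████████
██████████

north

··········
··········
··········
···█┄┄┄┄··
█╬██─╬█─··
┄╬╬─█▲┄╬··
┄─┄╬─╬░█··
┄░┄█╬░╬┄··
╬┄┄┄╬──┄··
██████████

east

··········
··········
··········
··█┄┄┄┄─··
╬██─╬█─█··
╬╬─█┄▲╬█··
─┄╬─╬░█╬··
░┄█╬░╬┄┄··
┄┄┄╬──┄···
██████████

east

··········
··········
··········
·█┄┄┄┄─█··
██─╬█─█░··
╬─█┄┄▲█┄··
┄╬─╬░█╬─··
┄█╬░╬┄┄┄··
┄┄╬──┄····
██████████

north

··········
··········
··········
···──┄╬┄··
·█┄┄┄┄─█··
██─╬█▲█░··
╬─█┄┄╬█┄··
┄╬─╬░█╬─··
┄█╬░╬┄┄┄··
┄┄╬──┄····

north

··········
··········
··········
···╬┄╬█─··
···──┄╬┄··
·█┄┄┄▲─█··
██─╬█─█░··
╬─█┄┄╬█┄··
┄╬─╬░█╬─··
┄█╬░╬┄┄┄··

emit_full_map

█░┄╬··············
─┄┄┄·········╬┄╬█─
┄┄┄┄┄┄░┄·····──┄╬┄
╬╬░─┄┄┄─···█┄┄┄▲─█
┄┄┄─┄┄█┄█╬██─╬█─█░
─┄█─┄┄┄█┄╬╬─█┄┄╬█┄
█╬┄░┄╬╬┄┄─┄╬─╬░█╬─
···─┄░┄░┄░┄█╬░╬┄┄┄
···╬┄┄┄┄╬┄┄┄╬──┄··


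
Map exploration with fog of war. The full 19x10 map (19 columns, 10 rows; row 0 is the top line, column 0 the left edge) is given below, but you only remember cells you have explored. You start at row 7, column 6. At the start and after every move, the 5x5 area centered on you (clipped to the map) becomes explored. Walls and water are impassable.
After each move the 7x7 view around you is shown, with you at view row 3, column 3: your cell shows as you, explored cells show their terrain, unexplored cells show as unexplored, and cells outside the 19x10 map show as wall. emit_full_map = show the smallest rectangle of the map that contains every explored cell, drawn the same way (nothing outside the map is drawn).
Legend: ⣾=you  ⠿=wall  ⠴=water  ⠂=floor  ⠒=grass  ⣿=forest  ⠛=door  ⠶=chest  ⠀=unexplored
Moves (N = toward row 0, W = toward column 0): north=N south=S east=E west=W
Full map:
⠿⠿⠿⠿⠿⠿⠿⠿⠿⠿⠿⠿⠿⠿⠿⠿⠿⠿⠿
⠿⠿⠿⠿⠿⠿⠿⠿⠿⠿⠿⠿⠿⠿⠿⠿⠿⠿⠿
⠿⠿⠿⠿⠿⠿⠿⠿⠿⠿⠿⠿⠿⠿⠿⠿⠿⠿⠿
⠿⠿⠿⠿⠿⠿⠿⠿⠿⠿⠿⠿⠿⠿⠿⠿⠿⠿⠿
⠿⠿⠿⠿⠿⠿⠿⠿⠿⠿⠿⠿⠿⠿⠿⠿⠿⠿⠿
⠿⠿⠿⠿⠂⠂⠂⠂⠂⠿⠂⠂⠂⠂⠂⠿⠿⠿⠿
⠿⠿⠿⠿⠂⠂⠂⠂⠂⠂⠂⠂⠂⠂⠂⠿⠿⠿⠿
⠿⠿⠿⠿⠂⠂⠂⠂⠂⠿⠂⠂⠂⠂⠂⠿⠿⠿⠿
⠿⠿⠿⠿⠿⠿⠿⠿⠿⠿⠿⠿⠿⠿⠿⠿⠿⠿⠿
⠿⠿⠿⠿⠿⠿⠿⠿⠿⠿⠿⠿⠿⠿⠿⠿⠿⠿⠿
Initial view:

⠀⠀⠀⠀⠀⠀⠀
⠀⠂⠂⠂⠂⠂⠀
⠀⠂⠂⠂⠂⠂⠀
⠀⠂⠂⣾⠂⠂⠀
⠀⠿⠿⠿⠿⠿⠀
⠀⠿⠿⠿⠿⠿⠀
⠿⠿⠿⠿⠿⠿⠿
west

⠀⠀⠀⠀⠀⠀⠀
⠀⠿⠂⠂⠂⠂⠂
⠀⠿⠂⠂⠂⠂⠂
⠀⠿⠂⣾⠂⠂⠂
⠀⠿⠿⠿⠿⠿⠿
⠀⠿⠿⠿⠿⠿⠿
⠿⠿⠿⠿⠿⠿⠿

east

⠀⠀⠀⠀⠀⠀⠀
⠿⠂⠂⠂⠂⠂⠀
⠿⠂⠂⠂⠂⠂⠀
⠿⠂⠂⣾⠂⠂⠀
⠿⠿⠿⠿⠿⠿⠀
⠿⠿⠿⠿⠿⠿⠀
⠿⠿⠿⠿⠿⠿⠿

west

⠀⠀⠀⠀⠀⠀⠀
⠀⠿⠂⠂⠂⠂⠂
⠀⠿⠂⠂⠂⠂⠂
⠀⠿⠂⣾⠂⠂⠂
⠀⠿⠿⠿⠿⠿⠿
⠀⠿⠿⠿⠿⠿⠿
⠿⠿⠿⠿⠿⠿⠿

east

⠀⠀⠀⠀⠀⠀⠀
⠿⠂⠂⠂⠂⠂⠀
⠿⠂⠂⠂⠂⠂⠀
⠿⠂⠂⣾⠂⠂⠀
⠿⠿⠿⠿⠿⠿⠀
⠿⠿⠿⠿⠿⠿⠀
⠿⠿⠿⠿⠿⠿⠿

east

⠀⠀⠀⠀⠀⠀⠀
⠂⠂⠂⠂⠂⠿⠀
⠂⠂⠂⠂⠂⠂⠀
⠂⠂⠂⣾⠂⠿⠀
⠿⠿⠿⠿⠿⠿⠀
⠿⠿⠿⠿⠿⠿⠀
⠿⠿⠿⠿⠿⠿⠿

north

⠀⠀⠀⠀⠀⠀⠀
⠀⠿⠿⠿⠿⠿⠀
⠂⠂⠂⠂⠂⠿⠀
⠂⠂⠂⣾⠂⠂⠀
⠂⠂⠂⠂⠂⠿⠀
⠿⠿⠿⠿⠿⠿⠀
⠿⠿⠿⠿⠿⠿⠀

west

⠀⠀⠀⠀⠀⠀⠀
⠀⠿⠿⠿⠿⠿⠿
⠿⠂⠂⠂⠂⠂⠿
⠿⠂⠂⣾⠂⠂⠂
⠿⠂⠂⠂⠂⠂⠿
⠿⠿⠿⠿⠿⠿⠿
⠿⠿⠿⠿⠿⠿⠿

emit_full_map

⠀⠿⠿⠿⠿⠿⠿
⠿⠂⠂⠂⠂⠂⠿
⠿⠂⠂⣾⠂⠂⠂
⠿⠂⠂⠂⠂⠂⠿
⠿⠿⠿⠿⠿⠿⠿
⠿⠿⠿⠿⠿⠿⠿

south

⠀⠿⠿⠿⠿⠿⠿
⠿⠂⠂⠂⠂⠂⠿
⠿⠂⠂⠂⠂⠂⠂
⠿⠂⠂⣾⠂⠂⠿
⠿⠿⠿⠿⠿⠿⠿
⠿⠿⠿⠿⠿⠿⠿
⠿⠿⠿⠿⠿⠿⠿

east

⠿⠿⠿⠿⠿⠿⠀
⠂⠂⠂⠂⠂⠿⠀
⠂⠂⠂⠂⠂⠂⠀
⠂⠂⠂⣾⠂⠿⠀
⠿⠿⠿⠿⠿⠿⠀
⠿⠿⠿⠿⠿⠿⠀
⠿⠿⠿⠿⠿⠿⠿

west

⠀⠿⠿⠿⠿⠿⠿
⠿⠂⠂⠂⠂⠂⠿
⠿⠂⠂⠂⠂⠂⠂
⠿⠂⠂⣾⠂⠂⠿
⠿⠿⠿⠿⠿⠿⠿
⠿⠿⠿⠿⠿⠿⠿
⠿⠿⠿⠿⠿⠿⠿

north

⠀⠀⠀⠀⠀⠀⠀
⠀⠿⠿⠿⠿⠿⠿
⠿⠂⠂⠂⠂⠂⠿
⠿⠂⠂⣾⠂⠂⠂
⠿⠂⠂⠂⠂⠂⠿
⠿⠿⠿⠿⠿⠿⠿
⠿⠿⠿⠿⠿⠿⠿

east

⠀⠀⠀⠀⠀⠀⠀
⠿⠿⠿⠿⠿⠿⠀
⠂⠂⠂⠂⠂⠿⠀
⠂⠂⠂⣾⠂⠂⠀
⠂⠂⠂⠂⠂⠿⠀
⠿⠿⠿⠿⠿⠿⠀
⠿⠿⠿⠿⠿⠿⠀

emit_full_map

⠀⠿⠿⠿⠿⠿⠿
⠿⠂⠂⠂⠂⠂⠿
⠿⠂⠂⠂⣾⠂⠂
⠿⠂⠂⠂⠂⠂⠿
⠿⠿⠿⠿⠿⠿⠿
⠿⠿⠿⠿⠿⠿⠿


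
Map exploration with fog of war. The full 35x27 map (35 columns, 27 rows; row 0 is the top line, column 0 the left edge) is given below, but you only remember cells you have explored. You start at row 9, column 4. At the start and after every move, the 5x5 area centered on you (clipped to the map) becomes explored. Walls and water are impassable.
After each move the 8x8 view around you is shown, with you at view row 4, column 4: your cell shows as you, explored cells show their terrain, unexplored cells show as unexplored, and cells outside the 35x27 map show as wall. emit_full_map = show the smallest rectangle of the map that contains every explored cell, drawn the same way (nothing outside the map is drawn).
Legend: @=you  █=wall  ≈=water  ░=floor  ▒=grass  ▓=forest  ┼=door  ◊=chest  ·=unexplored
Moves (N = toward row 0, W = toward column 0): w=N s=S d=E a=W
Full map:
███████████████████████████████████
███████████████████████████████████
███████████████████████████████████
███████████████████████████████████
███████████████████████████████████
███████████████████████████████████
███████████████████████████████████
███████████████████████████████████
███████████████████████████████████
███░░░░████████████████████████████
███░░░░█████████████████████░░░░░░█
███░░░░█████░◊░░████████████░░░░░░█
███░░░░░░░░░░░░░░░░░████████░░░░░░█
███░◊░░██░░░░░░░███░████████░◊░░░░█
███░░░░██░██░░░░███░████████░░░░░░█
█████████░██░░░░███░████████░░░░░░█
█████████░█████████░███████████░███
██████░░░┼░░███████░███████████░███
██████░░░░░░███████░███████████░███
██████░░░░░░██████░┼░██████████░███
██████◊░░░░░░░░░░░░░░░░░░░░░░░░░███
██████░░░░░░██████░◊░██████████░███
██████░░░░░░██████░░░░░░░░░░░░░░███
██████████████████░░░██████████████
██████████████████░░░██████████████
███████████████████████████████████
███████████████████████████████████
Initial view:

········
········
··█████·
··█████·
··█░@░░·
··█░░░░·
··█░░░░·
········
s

········
··█████·
··█████·
··█░░░░·
··█░@░░·
··█░░░░·
··█░░░░·
········

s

··█████·
··█████·
··█░░░░·
··█░░░░·
··█░@░░·
··█░░░░·
··█░◊░░·
········

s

··█████·
··█░░░░·
··█░░░░·
··█░░░░·
··█░@░░·
··█░◊░░·
··█░░░░·
········

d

·█████··
·█░░░░··
·█░░░░█·
·█░░░░█·
·█░░@░░·
·█░◊░░█·
·█░░░░█·
········

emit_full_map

█████·
█████·
█░░░░·
█░░░░█
█░░░░█
█░░@░░
█░◊░░█
█░░░░█

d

█████···
█░░░░···
█░░░░██·
█░░░░██·
█░░░@░░·
█░◊░░██·
█░░░░██·
········

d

████····
░░░░····
░░░░███·
░░░░███·
░░░░@░░·
░◊░░██░·
░░░░██░·
········

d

███·····
░░░·····
░░░████·
░░░████·
░░░░@░░·
◊░░██░░·
░░░██░█·
········

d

██······
░░······
░░█████·
░░█████·
░░░░@░░·
░░██░░░·
░░██░██·
········

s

░░······
░░█████·
░░█████·
░░░░░░░·
░░██@░░·
░░██░██·
··██░██·
········

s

░░█████·
░░█████·
░░░░░░░·
░░██░░░·
░░██@██·
··██░██·
··██░██·
········

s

░░█████·
░░░░░░░·
░░██░░░·
░░██░██·
··██@██·
··██░██·
··░░┼░░·
········

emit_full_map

█████·····
█████·····
█░░░░·····
█░░░░█████
█░░░░█████
█░░░░░░░░░
█░◊░░██░░░
█░░░░██░██
·····██@██
·····██░██
·····░░┼░░

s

░░░░░░░·
░░██░░░·
░░██░██·
··██░██·
··██@██·
··░░┼░░·
··░░░░░·
········

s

░░██░░░·
░░██░██·
··██░██·
··██░██·
··░░@░░·
··░░░░░·
··░░░░░·
········

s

░░██░██·
··██░██·
··██░██·
··░░┼░░·
··░░@░░·
··░░░░░·
··░░░░░·
········

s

··██░██·
··██░██·
··░░┼░░·
··░░░░░·
··░░@░░·
··░░░░░·
··░░░░░·
········

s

··██░██·
··░░┼░░·
··░░░░░·
··░░░░░·
··░░@░░·
··░░░░░·
··░░░░░·
········

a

···██░██
···░░┼░░
··░░░░░░
··░░░░░░
··◊░@░░░
··░░░░░░
··░░░░░░
········

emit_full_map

█████·····
█████·····
█░░░░·····
█░░░░█████
█░░░░█████
█░░░░░░░░░
█░◊░░██░░░
█░░░░██░██
·····██░██
·····██░██
·····░░┼░░
····░░░░░░
····░░░░░░
····◊░@░░░
····░░░░░░
····░░░░░░

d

··██░██·
··░░┼░░·
·░░░░░░·
·░░░░░░·
·◊░░@░░·
·░░░░░░·
·░░░░░░·
········

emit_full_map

█████·····
█████·····
█░░░░·····
█░░░░█████
█░░░░█████
█░░░░░░░░░
█░◊░░██░░░
█░░░░██░██
·····██░██
·····██░██
·····░░┼░░
····░░░░░░
····░░░░░░
····◊░░@░░
····░░░░░░
····░░░░░░


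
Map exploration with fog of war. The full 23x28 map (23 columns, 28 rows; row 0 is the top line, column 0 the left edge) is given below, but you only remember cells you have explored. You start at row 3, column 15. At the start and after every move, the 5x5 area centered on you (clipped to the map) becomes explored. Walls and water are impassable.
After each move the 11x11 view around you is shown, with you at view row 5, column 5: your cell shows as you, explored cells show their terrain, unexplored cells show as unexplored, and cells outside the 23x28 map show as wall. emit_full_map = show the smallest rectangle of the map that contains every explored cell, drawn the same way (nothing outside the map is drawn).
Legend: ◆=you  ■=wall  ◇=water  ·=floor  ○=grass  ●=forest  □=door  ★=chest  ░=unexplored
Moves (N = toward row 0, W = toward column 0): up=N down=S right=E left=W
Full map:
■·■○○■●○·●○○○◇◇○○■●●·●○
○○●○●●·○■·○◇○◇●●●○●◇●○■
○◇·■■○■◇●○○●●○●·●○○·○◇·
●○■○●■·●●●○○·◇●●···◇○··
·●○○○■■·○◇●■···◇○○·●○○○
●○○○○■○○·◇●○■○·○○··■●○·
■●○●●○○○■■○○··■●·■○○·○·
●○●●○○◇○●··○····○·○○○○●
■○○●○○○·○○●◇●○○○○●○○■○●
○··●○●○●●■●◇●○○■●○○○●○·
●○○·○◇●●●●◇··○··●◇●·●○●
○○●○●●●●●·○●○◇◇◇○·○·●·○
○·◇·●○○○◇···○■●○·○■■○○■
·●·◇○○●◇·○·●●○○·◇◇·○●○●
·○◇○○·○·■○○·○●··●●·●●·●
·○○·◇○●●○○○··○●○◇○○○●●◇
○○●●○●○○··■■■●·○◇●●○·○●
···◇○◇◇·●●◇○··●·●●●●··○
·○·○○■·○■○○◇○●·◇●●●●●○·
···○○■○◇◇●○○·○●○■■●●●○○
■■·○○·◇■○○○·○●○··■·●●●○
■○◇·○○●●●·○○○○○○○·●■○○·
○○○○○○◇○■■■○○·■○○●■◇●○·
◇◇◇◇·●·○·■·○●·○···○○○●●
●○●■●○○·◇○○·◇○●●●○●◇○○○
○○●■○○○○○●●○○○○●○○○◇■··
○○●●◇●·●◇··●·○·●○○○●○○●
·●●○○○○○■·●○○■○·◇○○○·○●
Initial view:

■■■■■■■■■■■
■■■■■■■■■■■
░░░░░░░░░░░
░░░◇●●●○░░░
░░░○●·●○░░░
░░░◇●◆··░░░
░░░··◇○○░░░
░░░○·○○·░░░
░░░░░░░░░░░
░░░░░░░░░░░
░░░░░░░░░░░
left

■■■■■■■■■■■
■■■■■■■■■■■
░░░░░░░░░░░
░░░○◇●●●○░░
░░░●○●·●○░░
░░░·◇◆●··░░
░░░···◇○○░░
░░░■○·○○·░░
░░░░░░░░░░░
░░░░░░░░░░░
░░░░░░░░░░░

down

■■■■■■■■■■■
░░░░░░░░░░░
░░░○◇●●●○░░
░░░●○●·●○░░
░░░·◇●●··░░
░░░··◆◇○○░░
░░░■○·○○·░░
░░░··■●·░░░
░░░░░░░░░░░
░░░░░░░░░░░
░░░░░░░░░░░

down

░░░░░░░░░░░
░░░○◇●●●○░░
░░░●○●·●○░░
░░░·◇●●··░░
░░░···◇○○░░
░░░■○◆○○·░░
░░░··■●·░░░
░░░····○░░░
░░░░░░░░░░░
░░░░░░░░░░░
░░░░░░░░░░░

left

░░░░░░░░░░░
░░░░○◇●●●○░
░░░░●○●·●○░
░░░○·◇●●··░
░░░■···◇○○░
░░░○■◆·○○·░
░░░○··■●·░░
░░░○····○░░
░░░░░░░░░░░
░░░░░░░░░░░
░░░░░░░░░░░

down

░░░░○◇●●●○░
░░░░●○●·●○░
░░░○·◇●●··░
░░░■···◇○○░
░░░○■○·○○·░
░░░○·◆■●·░░
░░░○····○░░
░░░◇●○○○░░░
░░░░░░░░░░░
░░░░░░░░░░░
░░░░░░░░░░░

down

░░░░●○●·●○░
░░░○·◇●●··░
░░░■···◇○○░
░░░○■○·○○·░
░░░○··■●·░░
░░░○·◆··○░░
░░░◇●○○○░░░
░░░◇●○○■░░░
░░░░░░░░░░░
░░░░░░░░░░░
░░░░░░░░░░░

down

░░░○·◇●●··░
░░░■···◇○○░
░░░○■○·○○·░
░░░○··■●·░░
░░░○····○░░
░░░◇●◆○○░░░
░░░◇●○○■░░░
░░░··○··░░░
░░░░░░░░░░░
░░░░░░░░░░░
░░░░░░░░░░░

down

░░░■···◇○○░
░░░○■○·○○·░
░░░○··■●·░░
░░░○····○░░
░░░◇●○○○░░░
░░░◇●◆○■░░░
░░░··○··░░░
░░░●○◇◇◇░░░
░░░░░░░░░░░
░░░░░░░░░░░
░░░░░░░░░░░

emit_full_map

░○◇●●●○
░●○●·●○
○·◇●●··
■···◇○○
○■○·○○·
○··■●·░
○····○░
◇●○○○░░
◇●◆○■░░
··○··░░
●○◇◇◇░░

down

░░░○■○·○○·░
░░░○··■●·░░
░░░○····○░░
░░░◇●○○○░░░
░░░◇●○○■░░░
░░░··◆··░░░
░░░●○◇◇◇░░░
░░░·○■●○░░░
░░░░░░░░░░░
░░░░░░░░░░░
░░░░░░░░░░░

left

░░░░○■○·○○·
░░░░○··■●·░
░░░░○····○░
░░░●◇●○○○░░
░░░●◇●○○■░░
░░░◇·◆○··░░
░░░○●○◇◇◇░░
░░░··○■●○░░
░░░░░░░░░░░
░░░░░░░░░░░
░░░░░░░░░░░

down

░░░░○··■●·░
░░░░○····○░
░░░●◇●○○○░░
░░░●◇●○○■░░
░░░◇··○··░░
░░░○●◆◇◇◇░░
░░░··○■●○░░
░░░·●●○○░░░
░░░░░░░░░░░
░░░░░░░░░░░
░░░░░░░░░░░

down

░░░░○····○░
░░░●◇●○○○░░
░░░●◇●○○■░░
░░░◇··○··░░
░░░○●○◇◇◇░░
░░░··◆■●○░░
░░░·●●○○░░░
░░░○·○●·░░░
░░░░░░░░░░░
░░░░░░░░░░░
░░░░░░░░░░░

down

░░░●◇●○○○░░
░░░●◇●○○■░░
░░░◇··○··░░
░░░○●○◇◇◇░░
░░░··○■●○░░
░░░·●◆○○░░░
░░░○·○●·░░░
░░░○··○●░░░
░░░░░░░░░░░
░░░░░░░░░░░
░░░░░░░░░░░

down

░░░●◇●○○■░░
░░░◇··○··░░
░░░○●○◇◇◇░░
░░░··○■●○░░
░░░·●●○○░░░
░░░○·◆●·░░░
░░░○··○●░░░
░░░■■■●·░░░
░░░░░░░░░░░
░░░░░░░░░░░
░░░░░░░░░░░

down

░░░◇··○··░░
░░░○●○◇◇◇░░
░░░··○■●○░░
░░░·●●○○░░░
░░░○·○●·░░░
░░░○·◆○●░░░
░░░■■■●·░░░
░░░◇○··●░░░
░░░░░░░░░░░
░░░░░░░░░░░
░░░░░░░░░░░

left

░░░░◇··○··░
░░░░○●○◇◇◇░
░░░░··○■●○░
░░░○·●●○○░░
░░░○○·○●·░░
░░░○○◆·○●░░
░░░·■■■●·░░
░░░●◇○··●░░
░░░░░░░░░░░
░░░░░░░░░░░
░░░░░░░░░░░

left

░░░░░◇··○··
░░░░░○●○◇◇◇
░░░░░··○■●○
░░░·○·●●○○░
░░░■○○·○●·░
░░░○○◆··○●░
░░░··■■■●·░
░░░●●◇○··●░
░░░░░░░░░░░
░░░░░░░░░░░
░░░░░░░░░░░

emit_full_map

░░░░○◇●●●○
░░░░●○●·●○
░░░○·◇●●··
░░░■···◇○○
░░░○■○·○○·
░░░○··■●·░
░░░○····○░
░░●◇●○○○░░
░░●◇●○○■░░
░░◇··○··░░
░░○●○◇◇◇░░
░░··○■●○░░
·○·●●○○░░░
■○○·○●·░░░
○○◆··○●░░░
··■■■●·░░░
●●◇○··●░░░

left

░░░░░░◇··○·
░░░░░░○●○◇◇
░░░░░░··○■●
░░░◇·○·●●○○
░░░·■○○·○●·
░░░●○◆○··○●
░░░○··■■■●·
░░░·●●◇○··●
░░░░░░░░░░░
░░░░░░░░░░░
░░░░░░░░░░░

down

░░░░░░○●○◇◇
░░░░░░··○■●
░░░◇·○·●●○○
░░░·■○○·○●·
░░░●○○○··○●
░░░○·◆■■■●·
░░░·●●◇○··●
░░░○■○○◇░░░
░░░░░░░░░░░
░░░░░░░░░░░
░░░░░░░░░░░

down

░░░░░░··○■●
░░░◇·○·●●○○
░░░·■○○·○●·
░░░●○○○··○●
░░░○··■■■●·
░░░·●◆◇○··●
░░░○■○○◇░░░
░░░◇◇●○○░░░
░░░░░░░░░░░
░░░░░░░░░░░
░░░░░░░░░░░

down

░░░◇·○·●●○○
░░░·■○○·○●·
░░░●○○○··○●
░░░○··■■■●·
░░░·●●◇○··●
░░░○■◆○◇░░░
░░░◇◇●○○░░░
░░░■○○○·░░░
░░░░░░░░░░░
░░░░░░░░░░░
░░░░░░░░░░░

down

░░░·■○○·○●·
░░░●○○○··○●
░░░○··■■■●·
░░░·●●◇○··●
░░░○■○○◇░░░
░░░◇◇◆○○░░░
░░░■○○○·░░░
░░░●●·○○░░░
░░░░░░░░░░░
░░░░░░░░░░░
░░░░░░░░░░░

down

░░░●○○○··○●
░░░○··■■■●·
░░░·●●◇○··●
░░░○■○○◇░░░
░░░◇◇●○○░░░
░░░■○◆○·░░░
░░░●●·○○░░░
░░░○■■■○░░░
░░░░░░░░░░░
░░░░░░░░░░░
░░░░░░░░░░░

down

░░░○··■■■●·
░░░·●●◇○··●
░░░○■○○◇░░░
░░░◇◇●○○░░░
░░░■○○○·░░░
░░░●●◆○○░░░
░░░○■■■○░░░
░░░○·■·○░░░
░░░░░░░░░░░
░░░░░░░░░░░
░░░░░░░░░░░

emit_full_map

░░░░░○◇●●●○
░░░░░●○●·●○
░░░░○·◇●●··
░░░░■···◇○○
░░░░○■○·○○·
░░░░○··■●·░
░░░░○····○░
░░░●◇●○○○░░
░░░●◇●○○■░░
░░░◇··○··░░
░░░○●○◇◇◇░░
░░░··○■●○░░
◇·○·●●○○░░░
·■○○·○●·░░░
●○○○··○●░░░
○··■■■●·░░░
·●●◇○··●░░░
○■○○◇░░░░░░
◇◇●○○░░░░░░
■○○○·░░░░░░
●●◆○○░░░░░░
○■■■○░░░░░░
○·■·○░░░░░░

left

░░░░○··■■■●
░░░░·●●◇○··
░░░░○■○○◇░░
░░░○◇◇●○○░░
░░░◇■○○○·░░
░░░●●◆·○○░░
░░░◇○■■■○░░
░░░·○·■·○░░
░░░░░░░░░░░
░░░░░░░░░░░
░░░░░░░░░░░

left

░░░░░○··■■■
░░░░░·●●◇○·
░░░░░○■○○◇░
░░░■○◇◇●○○░
░░░·◇■○○○·░
░░░○●◆●·○○░
░░░○◇○■■■○░
░░░●·○·■·○░
░░░░░░░░░░░
░░░░░░░░░░░
░░░░░░░░░░░

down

░░░░░·●●◇○·
░░░░░○■○○◇░
░░░■○◇◇●○○░
░░░·◇■○○○·░
░░░○●●●·○○░
░░░○◇◆■■■○░
░░░●·○·■·○░
░░░○○·◇○░░░
░░░░░░░░░░░
░░░░░░░░░░░
░░░░░░░░░░░

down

░░░░░○■○○◇░
░░░■○◇◇●○○░
░░░·◇■○○○·░
░░░○●●●·○○░
░░░○◇○■■■○░
░░░●·◆·■·○░
░░░○○·◇○░░░
░░░○○○○●░░░
░░░░░░░░░░░
░░░░░░░░░░░
■■■■■■■■■■■

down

░░░■○◇◇●○○░
░░░·◇■○○○·░
░░░○●●●·○○░
░░░○◇○■■■○░
░░░●·○·■·○░
░░░○○◆◇○░░░
░░░○○○○●░░░
░░░●·●◇·░░░
░░░░░░░░░░░
■■■■■■■■■■■
■■■■■■■■■■■

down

░░░·◇■○○○·░
░░░○●●●·○○░
░░░○◇○■■■○░
░░░●·○·■·○░
░░░○○·◇○░░░
░░░○○◆○●░░░
░░░●·●◇·░░░
░░░○○○■·░░░
■■■■■■■■■■■
■■■■■■■■■■■
■■■■■■■■■■■

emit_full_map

░░░░░░░○◇●●●○
░░░░░░░●○●·●○
░░░░░░○·◇●●··
░░░░░░■···◇○○
░░░░░░○■○·○○·
░░░░░░○··■●·░
░░░░░░○····○░
░░░░░●◇●○○○░░
░░░░░●◇●○○■░░
░░░░░◇··○··░░
░░░░░○●○◇◇◇░░
░░░░░··○■●○░░
░░◇·○·●●○○░░░
░░·■○○·○●·░░░
░░●○○○··○●░░░
░░○··■■■●·░░░
░░·●●◇○··●░░░
░░○■○○◇░░░░░░
■○◇◇●○○░░░░░░
·◇■○○○·░░░░░░
○●●●·○○░░░░░░
○◇○■■■○░░░░░░
●·○·■·○░░░░░░
○○·◇○░░░░░░░░
○○◆○●░░░░░░░░
●·●◇·░░░░░░░░
○○○■·░░░░░░░░
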